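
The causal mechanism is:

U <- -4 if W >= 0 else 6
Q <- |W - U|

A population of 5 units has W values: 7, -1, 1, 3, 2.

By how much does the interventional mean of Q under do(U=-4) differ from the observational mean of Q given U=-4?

-0.85

The intervention sets U=-4 in all 5 units regardless of W. Recomputing Q per unit gives 11, 3, 5, 7, 6; average 6.4.
Conditioning on U=-4 selects the 4 unit(s) with W ∈ {7, 1, 3, 2}. Their Q values: 11, 5, 7, 6. Mean = 7.25.
Difference = 6.4 − 7.25 = -0.85.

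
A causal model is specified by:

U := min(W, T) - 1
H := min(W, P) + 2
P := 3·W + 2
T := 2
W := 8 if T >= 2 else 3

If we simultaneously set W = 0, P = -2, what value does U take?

-1

The joint intervention fixes W = 0, P = -2, removing each variable's own equation.
U = min(W, T) - 1  [with W=0, T=2]  = -1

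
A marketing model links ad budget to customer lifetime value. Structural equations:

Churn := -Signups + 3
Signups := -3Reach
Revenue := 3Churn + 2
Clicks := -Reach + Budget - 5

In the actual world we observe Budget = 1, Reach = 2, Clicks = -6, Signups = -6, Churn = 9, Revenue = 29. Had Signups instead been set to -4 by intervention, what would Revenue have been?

Under do(Signups=-4), the mechanism Signups := -3Reach is discarded; Signups is fixed at -4.
Churn = -Signups + 3  [with Signups=-4]  = 7
Revenue = 3Churn + 2  [with Churn=7]  = 23

23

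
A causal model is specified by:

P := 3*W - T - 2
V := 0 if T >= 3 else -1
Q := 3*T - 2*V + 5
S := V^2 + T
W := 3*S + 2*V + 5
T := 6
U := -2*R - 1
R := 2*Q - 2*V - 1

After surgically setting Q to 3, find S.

The intervention breaks the incoming arrows to Q: Q := 3*T - 2*V + 5 no longer applies, and Q = 3.
S is not downstream of the intervention, so its value is determined by the original equations.
V = 0 if T >= 3 else -1  [with T=6]  = 0
S = V^2 + T  [with V=0, T=6]  = 6

6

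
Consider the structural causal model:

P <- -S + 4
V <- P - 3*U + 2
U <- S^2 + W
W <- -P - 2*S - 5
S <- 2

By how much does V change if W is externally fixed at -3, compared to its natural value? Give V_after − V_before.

-24

do(W=-3) replaces the equation W <- -P - 2*S - 5 with the constant W = -3.
P = -S + 4  [with S=2]  = 2
U = S^2 + W  [with S=2, W=-3]  = 1
V = P - 3*U + 2  [with P=2, U=1]  = 1
Without intervention: P = -S + 4  [with S=2]  = 2; W = -P - 2*S - 5  [with P=2, S=2]  = -11; U = S^2 + W  [with S=2, W=-11]  = -7; V = P - 3*U + 2  [with P=2, U=-7]  = 25.
Change = 1 − 25 = -24.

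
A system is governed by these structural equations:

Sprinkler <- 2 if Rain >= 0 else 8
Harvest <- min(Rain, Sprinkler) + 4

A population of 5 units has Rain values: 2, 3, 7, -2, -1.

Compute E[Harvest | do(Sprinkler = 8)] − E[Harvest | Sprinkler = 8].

do(Sprinkler=8) breaks Sprinkler's dependence on Rain. With Sprinkler=8 fixed, Harvest across the units is 6, 7, 11, 2, 3, mean 5.8.
Conditioning on Sprinkler=8 selects the 2 unit(s) with Rain ∈ {-2, -1}. Their Harvest values: 2, 3. Mean = 2.5.
Difference = 5.8 − 2.5 = 3.3.

3.3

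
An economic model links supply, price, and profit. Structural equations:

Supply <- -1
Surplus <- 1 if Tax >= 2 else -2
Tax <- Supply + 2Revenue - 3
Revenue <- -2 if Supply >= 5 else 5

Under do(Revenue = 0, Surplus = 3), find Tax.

-4

The joint intervention fixes Revenue = 0, Surplus = 3, removing each variable's own equation.
Tax = Supply + 2Revenue - 3  [with Supply=-1, Revenue=0]  = -4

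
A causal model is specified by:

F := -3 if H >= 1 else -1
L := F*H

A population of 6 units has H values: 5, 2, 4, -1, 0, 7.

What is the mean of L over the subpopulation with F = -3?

Conditioning on F=-3 selects the 4 unit(s) with H ∈ {5, 2, 4, 7}. Their L values: -15, -6, -12, -21. Mean = -13.5.

-13.5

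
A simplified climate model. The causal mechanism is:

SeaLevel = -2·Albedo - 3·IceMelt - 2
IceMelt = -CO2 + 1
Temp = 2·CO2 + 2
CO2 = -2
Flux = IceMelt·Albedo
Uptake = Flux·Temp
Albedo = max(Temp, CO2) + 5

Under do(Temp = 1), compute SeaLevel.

do(Temp=1) replaces the equation Temp = 2·CO2 + 2 with the constant Temp = 1.
IceMelt = -CO2 + 1  [with CO2=-2]  = 3
Albedo = max(Temp, CO2) + 5  [with Temp=1, CO2=-2]  = 6
SeaLevel = -2·Albedo - 3·IceMelt - 2  [with Albedo=6, IceMelt=3]  = -23

-23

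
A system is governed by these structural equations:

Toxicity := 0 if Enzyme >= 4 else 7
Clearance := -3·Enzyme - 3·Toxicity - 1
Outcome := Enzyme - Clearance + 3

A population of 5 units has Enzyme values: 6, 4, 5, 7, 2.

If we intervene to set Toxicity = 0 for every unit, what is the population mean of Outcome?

23.2

Under do(Toxicity=0), Toxicity's equation is replaced by Toxicity=0 for every unit. Per-unit Outcome: 28, 20, 24, 32, 12. Mean = 23.2.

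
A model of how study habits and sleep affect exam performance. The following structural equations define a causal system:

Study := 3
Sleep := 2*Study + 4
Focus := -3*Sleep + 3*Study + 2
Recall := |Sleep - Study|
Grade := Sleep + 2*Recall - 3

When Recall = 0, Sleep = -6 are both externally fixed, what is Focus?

Setting Recall = 0, Sleep = -6 by intervention discards those variables' equations.
Focus = -3*Sleep + 3*Study + 2  [with Sleep=-6, Study=3]  = 29

29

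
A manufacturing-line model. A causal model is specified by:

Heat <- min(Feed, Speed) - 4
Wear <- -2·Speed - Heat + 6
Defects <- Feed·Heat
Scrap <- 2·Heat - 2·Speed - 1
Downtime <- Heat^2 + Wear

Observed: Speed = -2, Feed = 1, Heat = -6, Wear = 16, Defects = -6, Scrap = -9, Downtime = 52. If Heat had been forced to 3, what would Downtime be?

The intervention breaks the incoming arrows to Heat: Heat <- min(Feed, Speed) - 4 no longer applies, and Heat = 3.
Wear = -2·Speed - Heat + 6  [with Speed=-2, Heat=3]  = 7
Downtime = Heat^2 + Wear  [with Heat=3, Wear=7]  = 16

16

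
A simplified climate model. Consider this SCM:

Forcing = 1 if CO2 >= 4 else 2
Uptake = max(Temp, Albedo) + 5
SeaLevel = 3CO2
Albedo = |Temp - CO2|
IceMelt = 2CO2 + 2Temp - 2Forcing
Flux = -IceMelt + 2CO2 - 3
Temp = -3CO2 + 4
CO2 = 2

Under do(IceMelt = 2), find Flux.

The intervention breaks the incoming arrows to IceMelt: IceMelt = 2CO2 + 2Temp - 2Forcing no longer applies, and IceMelt = 2.
Flux = -IceMelt + 2CO2 - 3  [with IceMelt=2, CO2=2]  = -1

-1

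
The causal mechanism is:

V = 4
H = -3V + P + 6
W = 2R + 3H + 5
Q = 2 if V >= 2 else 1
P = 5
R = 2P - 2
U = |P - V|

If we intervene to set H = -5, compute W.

6

do(H=-5) replaces the equation H = -3V + P + 6 with the constant H = -5.
R = 2P - 2  [with P=5]  = 8
W = 2R + 3H + 5  [with R=8, H=-5]  = 6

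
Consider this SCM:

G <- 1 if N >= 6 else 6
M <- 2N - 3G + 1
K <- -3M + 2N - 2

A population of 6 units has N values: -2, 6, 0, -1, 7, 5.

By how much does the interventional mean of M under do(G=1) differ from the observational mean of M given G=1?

-8

Under do(G=1), G's equation is replaced by G=1 for every unit. Per-unit M: -6, 10, -2, -4, 12, 8. Mean = 3.
E[M|G=1] averages over only the 2 units with G=1 (N = 6, 7): M = 10, 12, mean 11.
Difference = 3 − 11 = -8.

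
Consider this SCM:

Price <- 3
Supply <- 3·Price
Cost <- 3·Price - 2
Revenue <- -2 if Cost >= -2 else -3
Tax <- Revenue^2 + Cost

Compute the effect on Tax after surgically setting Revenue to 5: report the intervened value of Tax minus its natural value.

Intervening sets Revenue = 5 and removes its equation (Revenue <- -2 if Cost >= -2 else -3).
Cost = 3·Price - 2  [with Price=3]  = 7
Tax = Revenue^2 + Cost  [with Revenue=5, Cost=7]  = 32
Without intervention: Cost = 3·Price - 2  [with Price=3]  = 7; Revenue = -2 if Cost >= -2 else -3  [with Cost=7]  = -2; Tax = Revenue^2 + Cost  [with Revenue=-2, Cost=7]  = 11.
Change = 32 − 11 = 21.

21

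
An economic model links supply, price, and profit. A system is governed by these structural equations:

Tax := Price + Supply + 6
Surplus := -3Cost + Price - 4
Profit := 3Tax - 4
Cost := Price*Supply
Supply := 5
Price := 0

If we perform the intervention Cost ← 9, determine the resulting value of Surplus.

-31

The intervention breaks the incoming arrows to Cost: Cost := Price*Supply no longer applies, and Cost = 9.
Surplus = -3Cost + Price - 4  [with Cost=9, Price=0]  = -31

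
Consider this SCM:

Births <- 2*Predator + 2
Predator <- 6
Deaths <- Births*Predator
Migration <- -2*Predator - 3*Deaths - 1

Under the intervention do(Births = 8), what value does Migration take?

Under do(Births=8), the mechanism Births <- 2*Predator + 2 is discarded; Births is fixed at 8.
Deaths = Births*Predator  [with Births=8, Predator=6]  = 48
Migration = -2*Predator - 3*Deaths - 1  [with Predator=6, Deaths=48]  = -157

-157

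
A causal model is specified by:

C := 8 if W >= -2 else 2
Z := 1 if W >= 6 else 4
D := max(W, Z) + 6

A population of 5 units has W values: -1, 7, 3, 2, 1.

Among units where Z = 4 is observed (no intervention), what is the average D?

Conditioning on Z=4 selects the 4 unit(s) with W ∈ {-1, 3, 2, 1}. Their D values: 10, 10, 10, 10. Mean = 10.

10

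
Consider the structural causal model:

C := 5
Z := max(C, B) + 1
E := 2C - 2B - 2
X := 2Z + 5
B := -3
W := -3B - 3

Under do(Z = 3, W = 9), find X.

11

Setting Z = 3, W = 9 by intervention discards those variables' equations.
X = 2Z + 5  [with Z=3]  = 11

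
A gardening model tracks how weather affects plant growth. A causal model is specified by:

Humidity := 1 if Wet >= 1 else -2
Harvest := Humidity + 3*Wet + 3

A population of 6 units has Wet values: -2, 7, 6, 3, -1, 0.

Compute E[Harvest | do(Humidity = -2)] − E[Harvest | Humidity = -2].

Every unit gets Humidity=-2 under the intervention. Harvest values become -5, 22, 19, 10, -2, 1; E[Harvest|do(Humidity=-2)] = 7.5.
E[Harvest|Humidity=-2] averages over only the 3 units with Humidity=-2 (Wet = -2, -1, 0): Harvest = -5, -2, 1, mean -2.
Difference = 7.5 − (-2) = 9.5.

9.5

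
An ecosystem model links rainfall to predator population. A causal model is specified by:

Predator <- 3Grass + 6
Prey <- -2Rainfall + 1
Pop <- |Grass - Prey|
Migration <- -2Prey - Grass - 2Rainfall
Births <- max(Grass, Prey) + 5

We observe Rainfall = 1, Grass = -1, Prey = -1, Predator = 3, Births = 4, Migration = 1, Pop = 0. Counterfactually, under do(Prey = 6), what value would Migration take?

-13

The intervention breaks the incoming arrows to Prey: Prey <- -2Rainfall + 1 no longer applies, and Prey = 6.
Migration = -2Prey - Grass - 2Rainfall  [with Prey=6, Grass=-1, Rainfall=1]  = -13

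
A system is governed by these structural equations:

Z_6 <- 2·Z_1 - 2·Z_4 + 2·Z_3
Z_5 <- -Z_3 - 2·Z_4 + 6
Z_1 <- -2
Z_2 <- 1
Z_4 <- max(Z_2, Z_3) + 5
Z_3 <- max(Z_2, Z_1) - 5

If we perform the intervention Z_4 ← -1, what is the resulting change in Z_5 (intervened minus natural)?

14

Intervening sets Z_4 = -1 and removes its equation (Z_4 <- max(Z_2, Z_3) + 5).
Z_3 = max(Z_2, Z_1) - 5  [with Z_2=1, Z_1=-2]  = -4
Z_5 = -Z_3 - 2·Z_4 + 6  [with Z_3=-4, Z_4=-1]  = 12
Without intervention: Z_3 = max(Z_2, Z_1) - 5  [with Z_2=1, Z_1=-2]  = -4; Z_4 = max(Z_2, Z_3) + 5  [with Z_2=1, Z_3=-4]  = 6; Z_5 = -Z_3 - 2·Z_4 + 6  [with Z_3=-4, Z_4=6]  = -2.
Change = 12 − (-2) = 14.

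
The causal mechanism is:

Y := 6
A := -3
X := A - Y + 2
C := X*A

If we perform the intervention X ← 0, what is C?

The intervention breaks the incoming arrows to X: X := A - Y + 2 no longer applies, and X = 0.
C = X*A  [with X=0, A=-3]  = 0

0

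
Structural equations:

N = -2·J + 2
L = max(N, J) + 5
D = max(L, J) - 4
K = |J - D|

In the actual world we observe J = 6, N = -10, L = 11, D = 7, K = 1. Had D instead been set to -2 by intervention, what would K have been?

8

Intervening sets D = -2 and removes its equation (D = max(L, J) - 4).
K = |J - D|  [with J=6, D=-2]  = 8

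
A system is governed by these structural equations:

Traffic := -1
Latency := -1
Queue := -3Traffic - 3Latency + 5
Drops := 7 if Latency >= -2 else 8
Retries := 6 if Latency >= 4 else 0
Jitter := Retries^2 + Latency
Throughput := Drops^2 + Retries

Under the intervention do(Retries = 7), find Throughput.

Under do(Retries=7), the mechanism Retries := 6 if Latency >= 4 else 0 is discarded; Retries is fixed at 7.
Drops = 7 if Latency >= -2 else 8  [with Latency=-1]  = 7
Throughput = Drops^2 + Retries  [with Drops=7, Retries=7]  = 56

56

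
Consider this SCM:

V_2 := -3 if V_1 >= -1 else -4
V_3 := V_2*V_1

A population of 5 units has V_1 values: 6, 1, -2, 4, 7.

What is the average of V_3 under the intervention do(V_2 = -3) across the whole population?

-9.6

do(V_2=-3) breaks V_2's dependence on V_1. With V_2=-3 fixed, V_3 across the units is -18, -3, 6, -12, -21, mean -9.6.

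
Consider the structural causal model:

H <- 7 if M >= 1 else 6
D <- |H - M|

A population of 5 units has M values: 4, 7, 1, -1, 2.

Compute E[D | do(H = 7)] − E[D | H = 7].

Under do(H=7), H's equation is replaced by H=7 for every unit. Per-unit D: 3, 0, 6, 8, 5. Mean = 4.4.
Observing H=7 restricts to units where H's equation naturally yields 7: M ∈ {4, 7, 1, 2}. In that subpopulation D = 3, 0, 6, 5, mean 3.5.
Difference = 4.4 − 3.5 = 0.9.

0.9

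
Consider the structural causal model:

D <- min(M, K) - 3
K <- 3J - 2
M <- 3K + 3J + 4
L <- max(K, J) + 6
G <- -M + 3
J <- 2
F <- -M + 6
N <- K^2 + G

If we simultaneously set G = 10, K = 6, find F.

Under do(G = 10, K = 6), each intervened variable's structural equation is replaced by its fixed value.
M = 3K + 3J + 4  [with K=6, J=2]  = 28
F = -M + 6  [with M=28]  = -22

-22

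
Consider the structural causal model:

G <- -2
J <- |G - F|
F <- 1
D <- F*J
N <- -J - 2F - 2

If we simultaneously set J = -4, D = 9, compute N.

Setting J = -4, D = 9 by intervention discards those variables' equations.
N = -J - 2F - 2  [with J=-4, F=1]  = 0

0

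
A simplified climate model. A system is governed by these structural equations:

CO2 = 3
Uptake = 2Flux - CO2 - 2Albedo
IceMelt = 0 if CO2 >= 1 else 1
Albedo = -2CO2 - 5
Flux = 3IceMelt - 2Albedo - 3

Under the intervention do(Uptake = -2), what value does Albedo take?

do(Uptake=-2) replaces the equation Uptake = 2Flux - CO2 - 2Albedo with the constant Uptake = -2.
Albedo is not downstream of the intervention, so its value is determined by the original equations.
Albedo = -2CO2 - 5  [with CO2=3]  = -11

-11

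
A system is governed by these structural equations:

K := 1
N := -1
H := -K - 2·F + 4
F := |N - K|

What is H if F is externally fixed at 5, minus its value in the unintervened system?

The intervention breaks the incoming arrows to F: F := |N - K| no longer applies, and F = 5.
H = -K - 2·F + 4  [with K=1, F=5]  = -7
Without intervention: F = |N - K|  [with N=-1, K=1]  = 2; H = -K - 2·F + 4  [with K=1, F=2]  = -1.
Change = -7 − (-1) = -6.

-6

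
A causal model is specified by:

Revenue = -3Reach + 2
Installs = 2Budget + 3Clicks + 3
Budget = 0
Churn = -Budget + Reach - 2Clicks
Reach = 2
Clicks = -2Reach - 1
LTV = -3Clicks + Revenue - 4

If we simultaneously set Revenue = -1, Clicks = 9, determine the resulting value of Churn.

Under do(Revenue = -1, Clicks = 9), each intervened variable's structural equation is replaced by its fixed value.
Churn = -Budget + Reach - 2Clicks  [with Budget=0, Reach=2, Clicks=9]  = -16

-16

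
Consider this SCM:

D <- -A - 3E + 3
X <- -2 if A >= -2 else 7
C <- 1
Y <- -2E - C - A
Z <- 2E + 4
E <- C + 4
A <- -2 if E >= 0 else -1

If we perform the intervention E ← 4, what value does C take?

Under do(E=4), the mechanism E <- C + 4 is discarded; E is fixed at 4.
C is not downstream of the intervention, so its value is determined by the original equations.

1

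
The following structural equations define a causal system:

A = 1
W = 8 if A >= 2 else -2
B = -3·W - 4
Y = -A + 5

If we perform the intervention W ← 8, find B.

The intervention breaks the incoming arrows to W: W = 8 if A >= 2 else -2 no longer applies, and W = 8.
B = -3·W - 4  [with W=8]  = -28

-28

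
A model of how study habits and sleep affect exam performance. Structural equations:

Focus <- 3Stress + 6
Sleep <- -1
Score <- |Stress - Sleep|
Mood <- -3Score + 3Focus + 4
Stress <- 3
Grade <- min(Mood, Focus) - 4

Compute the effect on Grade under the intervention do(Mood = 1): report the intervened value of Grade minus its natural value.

The intervention breaks the incoming arrows to Mood: Mood <- -3Score + 3Focus + 4 no longer applies, and Mood = 1.
Focus = 3Stress + 6  [with Stress=3]  = 15
Grade = min(Mood, Focus) - 4  [with Mood=1, Focus=15]  = -3
Without intervention: Focus = 3Stress + 6  [with Stress=3]  = 15; Score = |Stress - Sleep|  [with Stress=3, Sleep=-1]  = 4; Mood = -3Score + 3Focus + 4  [with Score=4, Focus=15]  = 37; Grade = min(Mood, Focus) - 4  [with Mood=37, Focus=15]  = 11.
Change = -3 − 11 = -14.

-14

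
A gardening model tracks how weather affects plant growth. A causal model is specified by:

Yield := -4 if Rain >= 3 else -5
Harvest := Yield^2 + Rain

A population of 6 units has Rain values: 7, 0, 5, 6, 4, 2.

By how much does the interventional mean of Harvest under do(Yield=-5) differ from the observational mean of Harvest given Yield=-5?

do(Yield=-5) breaks Yield's dependence on Rain. With Yield=-5 fixed, Harvest across the units is 32, 25, 30, 31, 29, 27, mean 29.
Conditioning on Yield=-5 selects the 2 unit(s) with Rain ∈ {0, 2}. Their Harvest values: 25, 27. Mean = 26.
Difference = 29 − 26 = 3.

3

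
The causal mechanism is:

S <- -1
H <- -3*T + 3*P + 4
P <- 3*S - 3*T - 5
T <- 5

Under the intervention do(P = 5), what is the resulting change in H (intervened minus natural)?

The intervention breaks the incoming arrows to P: P <- 3*S - 3*T - 5 no longer applies, and P = 5.
H = -3*T + 3*P + 4  [with T=5, P=5]  = 4
Without intervention: P = 3*S - 3*T - 5  [with S=-1, T=5]  = -23; H = -3*T + 3*P + 4  [with T=5, P=-23]  = -80.
Change = 4 − (-80) = 84.

84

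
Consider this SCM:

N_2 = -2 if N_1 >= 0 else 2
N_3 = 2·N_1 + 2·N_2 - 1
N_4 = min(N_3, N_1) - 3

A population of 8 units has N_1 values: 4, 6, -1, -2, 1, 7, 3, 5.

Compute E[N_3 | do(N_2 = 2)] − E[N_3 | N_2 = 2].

Under do(N_2=2), N_2's equation is replaced by N_2=2 for every unit. Per-unit N_3: 11, 15, 1, -1, 5, 17, 9, 13. Mean = 8.75.
E[N_3|N_2=2] averages over only the 2 units with N_2=2 (N_1 = -1, -2): N_3 = 1, -1, mean 0.
Difference = 8.75 − 0 = 8.75.

8.75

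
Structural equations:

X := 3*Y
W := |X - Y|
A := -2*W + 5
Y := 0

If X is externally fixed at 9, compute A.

-13

Under do(X=9), the mechanism X := 3*Y is discarded; X is fixed at 9.
W = |X - Y|  [with X=9, Y=0]  = 9
A = -2*W + 5  [with W=9]  = -13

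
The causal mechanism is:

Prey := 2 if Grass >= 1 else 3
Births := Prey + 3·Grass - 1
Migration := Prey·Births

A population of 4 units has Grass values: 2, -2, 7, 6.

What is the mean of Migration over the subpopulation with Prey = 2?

32

Conditioning on Prey=2 selects the 3 unit(s) with Grass ∈ {2, 7, 6}. Their Migration values: 14, 44, 38. Mean = 32.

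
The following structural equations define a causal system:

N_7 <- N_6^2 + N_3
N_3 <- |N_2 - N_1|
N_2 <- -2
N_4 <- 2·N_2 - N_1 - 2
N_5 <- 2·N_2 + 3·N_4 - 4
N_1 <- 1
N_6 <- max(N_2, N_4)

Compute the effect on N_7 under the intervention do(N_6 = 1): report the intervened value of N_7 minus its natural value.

Intervening sets N_6 = 1 and removes its equation (N_6 <- max(N_2, N_4)).
N_3 = |N_2 - N_1|  [with N_2=-2, N_1=1]  = 3
N_7 = N_6^2 + N_3  [with N_6=1, N_3=3]  = 4
Without intervention: N_3 = |N_2 - N_1|  [with N_2=-2, N_1=1]  = 3; N_4 = 2·N_2 - N_1 - 2  [with N_2=-2, N_1=1]  = -7; N_6 = max(N_2, N_4)  [with N_2=-2, N_4=-7]  = -2; N_7 = N_6^2 + N_3  [with N_6=-2, N_3=3]  = 7.
Change = 4 − 7 = -3.

-3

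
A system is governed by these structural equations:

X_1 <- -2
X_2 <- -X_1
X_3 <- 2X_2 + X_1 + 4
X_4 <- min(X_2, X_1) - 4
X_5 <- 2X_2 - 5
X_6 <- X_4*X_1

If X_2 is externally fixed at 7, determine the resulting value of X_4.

-6

Under do(X_2=7), the mechanism X_2 <- -X_1 is discarded; X_2 is fixed at 7.
X_4 = min(X_2, X_1) - 4  [with X_2=7, X_1=-2]  = -6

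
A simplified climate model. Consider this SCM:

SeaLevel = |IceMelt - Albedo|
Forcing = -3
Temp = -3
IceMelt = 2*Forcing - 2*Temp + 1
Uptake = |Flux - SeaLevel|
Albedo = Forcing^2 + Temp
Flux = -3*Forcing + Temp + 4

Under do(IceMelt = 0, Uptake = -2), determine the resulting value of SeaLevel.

6

Setting IceMelt = 0, Uptake = -2 by intervention discards those variables' equations.
Albedo = Forcing^2 + Temp  [with Forcing=-3, Temp=-3]  = 6
SeaLevel = |IceMelt - Albedo|  [with IceMelt=0, Albedo=6]  = 6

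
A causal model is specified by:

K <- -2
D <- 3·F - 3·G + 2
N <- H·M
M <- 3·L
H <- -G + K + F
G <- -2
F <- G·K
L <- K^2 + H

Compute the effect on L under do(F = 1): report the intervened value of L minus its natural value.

The intervention breaks the incoming arrows to F: F <- G·K no longer applies, and F = 1.
H = -G + K + F  [with G=-2, K=-2, F=1]  = 1
L = K^2 + H  [with K=-2, H=1]  = 5
Without intervention: F = G·K  [with G=-2, K=-2]  = 4; H = -G + K + F  [with G=-2, K=-2, F=4]  = 4; L = K^2 + H  [with K=-2, H=4]  = 8.
Change = 5 − 8 = -3.

-3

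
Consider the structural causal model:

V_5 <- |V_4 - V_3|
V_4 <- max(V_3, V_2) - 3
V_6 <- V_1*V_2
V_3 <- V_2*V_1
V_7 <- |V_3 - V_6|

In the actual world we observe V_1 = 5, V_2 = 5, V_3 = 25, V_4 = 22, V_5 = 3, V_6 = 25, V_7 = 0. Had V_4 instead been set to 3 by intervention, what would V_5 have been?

22

Intervening sets V_4 = 3 and removes its equation (V_4 <- max(V_3, V_2) - 3).
V_3 = V_2*V_1  [with V_2=5, V_1=5]  = 25
V_5 = |V_4 - V_3|  [with V_4=3, V_3=25]  = 22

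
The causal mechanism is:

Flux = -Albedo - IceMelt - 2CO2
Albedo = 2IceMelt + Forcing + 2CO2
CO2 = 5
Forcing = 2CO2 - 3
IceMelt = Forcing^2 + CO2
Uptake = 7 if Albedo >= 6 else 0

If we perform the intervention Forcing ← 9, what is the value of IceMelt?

The intervention breaks the incoming arrows to Forcing: Forcing = 2CO2 - 3 no longer applies, and Forcing = 9.
IceMelt = Forcing^2 + CO2  [with Forcing=9, CO2=5]  = 86

86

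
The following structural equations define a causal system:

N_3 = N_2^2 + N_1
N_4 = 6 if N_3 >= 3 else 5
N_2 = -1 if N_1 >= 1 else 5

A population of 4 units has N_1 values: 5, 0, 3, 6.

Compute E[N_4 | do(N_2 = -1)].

5.75

The intervention sets N_2=-1 in all 4 units regardless of N_1. Recomputing N_4 per unit gives 6, 5, 6, 6; average 5.75.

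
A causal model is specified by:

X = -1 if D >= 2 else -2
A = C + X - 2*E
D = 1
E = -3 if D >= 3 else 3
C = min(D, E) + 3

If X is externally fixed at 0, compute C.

Under do(X=0), the mechanism X = -1 if D >= 2 else -2 is discarded; X is fixed at 0.
Since C is not a descendant of the intervened variable, it is unaffected.
E = -3 if D >= 3 else 3  [with D=1]  = 3
C = min(D, E) + 3  [with D=1, E=3]  = 4

4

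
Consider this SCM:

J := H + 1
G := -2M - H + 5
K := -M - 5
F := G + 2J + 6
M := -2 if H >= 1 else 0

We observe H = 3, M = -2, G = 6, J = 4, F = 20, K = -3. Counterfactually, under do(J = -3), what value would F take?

Intervening sets J = -3 and removes its equation (J := H + 1).
M = -2 if H >= 1 else 0  [with H=3]  = -2
G = -2M - H + 5  [with M=-2, H=3]  = 6
F = G + 2J + 6  [with G=6, J=-3]  = 6

6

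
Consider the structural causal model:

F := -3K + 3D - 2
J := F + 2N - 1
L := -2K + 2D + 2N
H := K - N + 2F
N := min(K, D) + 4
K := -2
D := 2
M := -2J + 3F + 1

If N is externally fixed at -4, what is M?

do(N=-4) replaces the equation N := min(K, D) + 4 with the constant N = -4.
F = -3K + 3D - 2  [with K=-2, D=2]  = 10
J = F + 2N - 1  [with F=10, N=-4]  = 1
M = -2J + 3F + 1  [with J=1, F=10]  = 29

29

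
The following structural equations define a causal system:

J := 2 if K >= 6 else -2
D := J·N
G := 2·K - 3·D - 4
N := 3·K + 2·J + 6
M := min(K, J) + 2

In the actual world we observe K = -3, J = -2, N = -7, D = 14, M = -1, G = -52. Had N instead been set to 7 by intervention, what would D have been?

The intervention breaks the incoming arrows to N: N := 3·K + 2·J + 6 no longer applies, and N = 7.
J = 2 if K >= 6 else -2  [with K=-3]  = -2
D = J·N  [with J=-2, N=7]  = -14

-14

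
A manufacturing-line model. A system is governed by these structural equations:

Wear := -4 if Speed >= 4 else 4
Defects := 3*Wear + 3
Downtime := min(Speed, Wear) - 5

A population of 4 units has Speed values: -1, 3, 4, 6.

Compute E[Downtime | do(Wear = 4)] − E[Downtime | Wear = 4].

1.5

do(Wear=4) breaks Wear's dependence on Speed. With Wear=4 fixed, Downtime across the units is -6, -2, -1, -1, mean -2.5.
E[Downtime|Wear=4] averages over only the 2 units with Wear=4 (Speed = -1, 3): Downtime = -6, -2, mean -4.
Difference = -2.5 − (-4) = 1.5.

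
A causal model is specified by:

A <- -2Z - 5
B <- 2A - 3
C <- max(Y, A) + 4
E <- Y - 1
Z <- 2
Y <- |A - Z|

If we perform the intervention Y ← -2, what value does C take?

2

do(Y=-2) replaces the equation Y <- |A - Z| with the constant Y = -2.
A = -2Z - 5  [with Z=2]  = -9
C = max(Y, A) + 4  [with Y=-2, A=-9]  = 2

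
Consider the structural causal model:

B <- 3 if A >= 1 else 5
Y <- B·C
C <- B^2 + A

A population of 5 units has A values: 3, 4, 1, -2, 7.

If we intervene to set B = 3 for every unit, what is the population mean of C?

Every unit gets B=3 under the intervention. C values become 12, 13, 10, 7, 16; E[C|do(B=3)] = 11.6.

11.6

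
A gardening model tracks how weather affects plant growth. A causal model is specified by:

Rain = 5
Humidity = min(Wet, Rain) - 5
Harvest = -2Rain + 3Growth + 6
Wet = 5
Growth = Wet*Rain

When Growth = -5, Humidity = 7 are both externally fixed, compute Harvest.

-19

Setting Growth = -5, Humidity = 7 by intervention discards those variables' equations.
Harvest = -2Rain + 3Growth + 6  [with Rain=5, Growth=-5]  = -19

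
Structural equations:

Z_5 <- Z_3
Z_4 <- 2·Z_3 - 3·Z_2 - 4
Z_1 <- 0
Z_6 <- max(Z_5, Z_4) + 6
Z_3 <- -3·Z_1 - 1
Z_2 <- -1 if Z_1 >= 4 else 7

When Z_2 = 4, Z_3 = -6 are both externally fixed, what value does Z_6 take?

Under do(Z_2 = 4, Z_3 = -6), each intervened variable's structural equation is replaced by its fixed value.
Z_4 = 2·Z_3 - 3·Z_2 - 4  [with Z_3=-6, Z_2=4]  = -28
Z_5 = Z_3  [with Z_3=-6]  = -6
Z_6 = max(Z_5, Z_4) + 6  [with Z_5=-6, Z_4=-28]  = 0

0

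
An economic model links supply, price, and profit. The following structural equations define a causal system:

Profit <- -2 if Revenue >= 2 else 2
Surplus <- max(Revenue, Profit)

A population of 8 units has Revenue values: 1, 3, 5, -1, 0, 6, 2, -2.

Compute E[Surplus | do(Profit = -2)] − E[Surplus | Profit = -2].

The intervention sets Profit=-2 in all 8 units regardless of Revenue. Recomputing Surplus per unit gives 1, 3, 5, -1, 0, 6, 2, -2; average 1.75.
Conditioning on Profit=-2 selects the 4 unit(s) with Revenue ∈ {3, 5, 6, 2}. Their Surplus values: 3, 5, 6, 2. Mean = 4.
Difference = 1.75 − 4 = -2.25.

-2.25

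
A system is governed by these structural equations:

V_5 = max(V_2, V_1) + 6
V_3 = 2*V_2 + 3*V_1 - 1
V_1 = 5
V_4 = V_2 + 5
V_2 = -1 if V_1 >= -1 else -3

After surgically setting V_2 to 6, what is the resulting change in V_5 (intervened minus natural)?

do(V_2=6) replaces the equation V_2 = -1 if V_1 >= -1 else -3 with the constant V_2 = 6.
V_5 = max(V_2, V_1) + 6  [with V_2=6, V_1=5]  = 12
Without intervention: V_2 = -1 if V_1 >= -1 else -3  [with V_1=5]  = -1; V_5 = max(V_2, V_1) + 6  [with V_2=-1, V_1=5]  = 11.
Change = 12 − 11 = 1.

1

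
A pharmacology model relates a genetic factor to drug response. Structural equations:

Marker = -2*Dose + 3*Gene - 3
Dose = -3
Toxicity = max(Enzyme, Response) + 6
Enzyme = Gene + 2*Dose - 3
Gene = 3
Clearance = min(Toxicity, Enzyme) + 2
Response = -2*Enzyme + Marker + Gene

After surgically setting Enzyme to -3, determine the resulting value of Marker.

The intervention breaks the incoming arrows to Enzyme: Enzyme = Gene + 2*Dose - 3 no longer applies, and Enzyme = -3.
Marker is not downstream of the intervention, so its value is determined by the original equations.
Marker = -2*Dose + 3*Gene - 3  [with Dose=-3, Gene=3]  = 12

12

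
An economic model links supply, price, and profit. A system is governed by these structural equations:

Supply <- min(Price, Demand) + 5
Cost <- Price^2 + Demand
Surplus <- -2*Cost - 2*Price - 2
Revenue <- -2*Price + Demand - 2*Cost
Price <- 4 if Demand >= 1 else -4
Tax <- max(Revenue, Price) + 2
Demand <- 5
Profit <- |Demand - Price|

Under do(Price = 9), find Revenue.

-185

do(Price=9) replaces the equation Price <- 4 if Demand >= 1 else -4 with the constant Price = 9.
Cost = Price^2 + Demand  [with Price=9, Demand=5]  = 86
Revenue = -2*Price + Demand - 2*Cost  [with Price=9, Demand=5, Cost=86]  = -185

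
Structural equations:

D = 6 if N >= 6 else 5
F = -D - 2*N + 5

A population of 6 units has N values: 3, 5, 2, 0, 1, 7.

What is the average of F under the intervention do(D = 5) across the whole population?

-6

The intervention sets D=5 in all 6 units regardless of N. Recomputing F per unit gives -6, -10, -4, 0, -2, -14; average -6.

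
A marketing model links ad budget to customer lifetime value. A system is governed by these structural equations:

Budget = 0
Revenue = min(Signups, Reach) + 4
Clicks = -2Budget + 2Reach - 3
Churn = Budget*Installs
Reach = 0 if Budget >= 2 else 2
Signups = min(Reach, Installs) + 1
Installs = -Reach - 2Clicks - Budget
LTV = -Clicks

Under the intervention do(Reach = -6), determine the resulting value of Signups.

-5

do(Reach=-6) replaces the equation Reach = 0 if Budget >= 2 else 2 with the constant Reach = -6.
Clicks = -2Budget + 2Reach - 3  [with Budget=0, Reach=-6]  = -15
Installs = -Reach - 2Clicks - Budget  [with Reach=-6, Clicks=-15, Budget=0]  = 36
Signups = min(Reach, Installs) + 1  [with Reach=-6, Installs=36]  = -5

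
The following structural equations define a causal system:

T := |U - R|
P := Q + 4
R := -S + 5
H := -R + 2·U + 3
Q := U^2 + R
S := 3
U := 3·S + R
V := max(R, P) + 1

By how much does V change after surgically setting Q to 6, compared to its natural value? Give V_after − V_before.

do(Q=6) replaces the equation Q := U^2 + R with the constant Q = 6.
R = -S + 5  [with S=3]  = 2
P = Q + 4  [with Q=6]  = 10
V = max(R, P) + 1  [with R=2, P=10]  = 11
Without intervention: R = -S + 5  [with S=3]  = 2; U = 3·S + R  [with S=3, R=2]  = 11; Q = U^2 + R  [with U=11, R=2]  = 123; P = Q + 4  [with Q=123]  = 127; V = max(R, P) + 1  [with R=2, P=127]  = 128.
Change = 11 − 128 = -117.

-117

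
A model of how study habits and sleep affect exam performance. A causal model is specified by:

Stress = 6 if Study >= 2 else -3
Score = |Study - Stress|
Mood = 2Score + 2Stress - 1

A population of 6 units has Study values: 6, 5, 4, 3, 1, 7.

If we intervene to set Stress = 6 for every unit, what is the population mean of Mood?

Under do(Stress=6), Stress's equation is replaced by Stress=6 for every unit. Per-unit Mood: 11, 13, 15, 17, 21, 13. Mean = 15.

15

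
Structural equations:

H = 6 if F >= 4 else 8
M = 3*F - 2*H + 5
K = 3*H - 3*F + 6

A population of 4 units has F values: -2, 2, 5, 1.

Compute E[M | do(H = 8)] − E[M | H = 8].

3.5

do(H=8) breaks H's dependence on F. With H=8 fixed, M across the units is -17, -5, 4, -8, mean -6.5.
Conditioning on H=8 selects the 3 unit(s) with F ∈ {-2, 2, 1}. Their M values: -17, -5, -8. Mean = -10.
Difference = -6.5 − (-10) = 3.5.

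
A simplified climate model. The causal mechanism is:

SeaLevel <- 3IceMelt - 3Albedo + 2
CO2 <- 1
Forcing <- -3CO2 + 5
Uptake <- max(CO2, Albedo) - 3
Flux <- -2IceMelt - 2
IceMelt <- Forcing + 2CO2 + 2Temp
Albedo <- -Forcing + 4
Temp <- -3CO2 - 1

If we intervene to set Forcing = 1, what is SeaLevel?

-22

Under do(Forcing=1), the mechanism Forcing <- -3CO2 + 5 is discarded; Forcing is fixed at 1.
Temp = -3CO2 - 1  [with CO2=1]  = -4
IceMelt = Forcing + 2CO2 + 2Temp  [with Forcing=1, CO2=1, Temp=-4]  = -5
Albedo = -Forcing + 4  [with Forcing=1]  = 3
SeaLevel = 3IceMelt - 3Albedo + 2  [with IceMelt=-5, Albedo=3]  = -22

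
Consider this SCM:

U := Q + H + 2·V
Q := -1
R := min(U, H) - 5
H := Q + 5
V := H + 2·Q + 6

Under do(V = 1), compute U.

5

The intervention breaks the incoming arrows to V: V := H + 2·Q + 6 no longer applies, and V = 1.
H = Q + 5  [with Q=-1]  = 4
U = Q + H + 2·V  [with Q=-1, H=4, V=1]  = 5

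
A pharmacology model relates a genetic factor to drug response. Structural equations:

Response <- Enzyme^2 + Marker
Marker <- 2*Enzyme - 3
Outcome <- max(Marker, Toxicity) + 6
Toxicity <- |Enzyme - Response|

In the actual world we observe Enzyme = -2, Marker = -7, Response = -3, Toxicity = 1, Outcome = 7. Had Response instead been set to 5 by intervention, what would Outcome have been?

13

do(Response=5) replaces the equation Response <- Enzyme^2 + Marker with the constant Response = 5.
Marker = 2*Enzyme - 3  [with Enzyme=-2]  = -7
Toxicity = |Enzyme - Response|  [with Enzyme=-2, Response=5]  = 7
Outcome = max(Marker, Toxicity) + 6  [with Marker=-7, Toxicity=7]  = 13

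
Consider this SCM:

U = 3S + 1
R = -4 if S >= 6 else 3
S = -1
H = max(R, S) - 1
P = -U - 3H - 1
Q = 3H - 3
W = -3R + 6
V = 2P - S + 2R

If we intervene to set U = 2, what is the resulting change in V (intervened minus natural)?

Under do(U=2), the mechanism U = 3S + 1 is discarded; U is fixed at 2.
R = -4 if S >= 6 else 3  [with S=-1]  = 3
H = max(R, S) - 1  [with R=3, S=-1]  = 2
P = -U - 3H - 1  [with U=2, H=2]  = -9
V = 2P - S + 2R  [with P=-9, S=-1, R=3]  = -11
Without intervention: R = -4 if S >= 6 else 3  [with S=-1]  = 3; H = max(R, S) - 1  [with R=3, S=-1]  = 2; U = 3S + 1  [with S=-1]  = -2; P = -U - 3H - 1  [with U=-2, H=2]  = -5; V = 2P - S + 2R  [with P=-5, S=-1, R=3]  = -3.
Change = -11 − (-3) = -8.

-8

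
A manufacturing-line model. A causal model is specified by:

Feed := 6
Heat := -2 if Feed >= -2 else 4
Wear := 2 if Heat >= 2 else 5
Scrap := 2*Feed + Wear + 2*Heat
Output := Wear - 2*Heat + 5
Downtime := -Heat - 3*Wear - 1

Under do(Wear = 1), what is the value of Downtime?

The intervention breaks the incoming arrows to Wear: Wear := 2 if Heat >= 2 else 5 no longer applies, and Wear = 1.
Heat = -2 if Feed >= -2 else 4  [with Feed=6]  = -2
Downtime = -Heat - 3*Wear - 1  [with Heat=-2, Wear=1]  = -2

-2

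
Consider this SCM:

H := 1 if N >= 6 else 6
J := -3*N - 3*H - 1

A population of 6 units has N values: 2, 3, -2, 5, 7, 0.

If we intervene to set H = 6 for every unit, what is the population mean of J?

Every unit gets H=6 under the intervention. J values become -25, -28, -13, -34, -40, -19; E[J|do(H=6)] = -26.5.

-26.5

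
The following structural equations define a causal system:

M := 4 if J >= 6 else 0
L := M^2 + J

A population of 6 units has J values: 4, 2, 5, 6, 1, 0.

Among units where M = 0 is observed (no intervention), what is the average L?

Observing M=0 restricts to units where M's equation naturally yields 0: J ∈ {4, 2, 5, 1, 0}. In that subpopulation L = 4, 2, 5, 1, 0, mean 2.4.

2.4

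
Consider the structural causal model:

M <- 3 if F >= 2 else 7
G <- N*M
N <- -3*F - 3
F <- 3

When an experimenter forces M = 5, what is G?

The intervention breaks the incoming arrows to M: M <- 3 if F >= 2 else 7 no longer applies, and M = 5.
N = -3*F - 3  [with F=3]  = -12
G = N*M  [with N=-12, M=5]  = -60

-60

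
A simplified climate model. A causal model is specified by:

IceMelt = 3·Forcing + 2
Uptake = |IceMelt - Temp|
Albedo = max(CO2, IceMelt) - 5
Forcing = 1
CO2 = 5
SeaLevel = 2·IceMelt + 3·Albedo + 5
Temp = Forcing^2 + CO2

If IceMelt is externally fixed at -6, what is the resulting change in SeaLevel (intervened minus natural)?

-22

Under do(IceMelt=-6), the mechanism IceMelt = 3·Forcing + 2 is discarded; IceMelt is fixed at -6.
Albedo = max(CO2, IceMelt) - 5  [with CO2=5, IceMelt=-6]  = 0
SeaLevel = 2·IceMelt + 3·Albedo + 5  [with IceMelt=-6, Albedo=0]  = -7
Without intervention: IceMelt = 3·Forcing + 2  [with Forcing=1]  = 5; Albedo = max(CO2, IceMelt) - 5  [with CO2=5, IceMelt=5]  = 0; SeaLevel = 2·IceMelt + 3·Albedo + 5  [with IceMelt=5, Albedo=0]  = 15.
Change = -7 − 15 = -22.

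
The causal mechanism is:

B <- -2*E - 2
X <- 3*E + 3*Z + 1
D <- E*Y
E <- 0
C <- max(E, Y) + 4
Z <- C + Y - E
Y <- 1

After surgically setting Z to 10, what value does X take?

31

The intervention breaks the incoming arrows to Z: Z <- C + Y - E no longer applies, and Z = 10.
X = 3*E + 3*Z + 1  [with E=0, Z=10]  = 31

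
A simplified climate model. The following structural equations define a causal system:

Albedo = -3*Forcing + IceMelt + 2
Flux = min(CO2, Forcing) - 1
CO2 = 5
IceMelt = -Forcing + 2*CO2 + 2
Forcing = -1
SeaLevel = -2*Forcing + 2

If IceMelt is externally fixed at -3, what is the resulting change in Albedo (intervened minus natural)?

-16

The intervention breaks the incoming arrows to IceMelt: IceMelt = -Forcing + 2*CO2 + 2 no longer applies, and IceMelt = -3.
Albedo = -3*Forcing + IceMelt + 2  [with Forcing=-1, IceMelt=-3]  = 2
Without intervention: IceMelt = -Forcing + 2*CO2 + 2  [with Forcing=-1, CO2=5]  = 13; Albedo = -3*Forcing + IceMelt + 2  [with Forcing=-1, IceMelt=13]  = 18.
Change = 2 − 18 = -16.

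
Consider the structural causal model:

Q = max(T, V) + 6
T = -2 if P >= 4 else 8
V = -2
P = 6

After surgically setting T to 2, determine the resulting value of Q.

The intervention breaks the incoming arrows to T: T = -2 if P >= 4 else 8 no longer applies, and T = 2.
Q = max(T, V) + 6  [with T=2, V=-2]  = 8

8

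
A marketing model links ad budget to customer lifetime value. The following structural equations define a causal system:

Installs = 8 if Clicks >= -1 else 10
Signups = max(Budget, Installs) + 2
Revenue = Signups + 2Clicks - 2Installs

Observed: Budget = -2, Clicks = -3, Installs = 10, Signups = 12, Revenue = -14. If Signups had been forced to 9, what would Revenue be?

-17

Intervening sets Signups = 9 and removes its equation (Signups = max(Budget, Installs) + 2).
Installs = 8 if Clicks >= -1 else 10  [with Clicks=-3]  = 10
Revenue = Signups + 2Clicks - 2Installs  [with Signups=9, Clicks=-3, Installs=10]  = -17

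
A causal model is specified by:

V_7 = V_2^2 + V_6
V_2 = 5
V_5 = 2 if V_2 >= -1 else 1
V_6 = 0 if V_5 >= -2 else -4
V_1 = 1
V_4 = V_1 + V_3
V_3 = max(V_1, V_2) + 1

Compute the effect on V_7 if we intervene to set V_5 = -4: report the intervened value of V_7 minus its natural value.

-4

Under do(V_5=-4), the mechanism V_5 = 2 if V_2 >= -1 else 1 is discarded; V_5 is fixed at -4.
V_6 = 0 if V_5 >= -2 else -4  [with V_5=-4]  = -4
V_7 = V_2^2 + V_6  [with V_2=5, V_6=-4]  = 21
Without intervention: V_5 = 2 if V_2 >= -1 else 1  [with V_2=5]  = 2; V_6 = 0 if V_5 >= -2 else -4  [with V_5=2]  = 0; V_7 = V_2^2 + V_6  [with V_2=5, V_6=0]  = 25.
Change = 21 − 25 = -4.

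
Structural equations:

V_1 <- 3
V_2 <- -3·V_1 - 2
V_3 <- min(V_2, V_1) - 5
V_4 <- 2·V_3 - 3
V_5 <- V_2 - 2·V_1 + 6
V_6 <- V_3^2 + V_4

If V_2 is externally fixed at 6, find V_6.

Under do(V_2=6), the mechanism V_2 <- -3·V_1 - 2 is discarded; V_2 is fixed at 6.
V_3 = min(V_2, V_1) - 5  [with V_2=6, V_1=3]  = -2
V_4 = 2·V_3 - 3  [with V_3=-2]  = -7
V_6 = V_3^2 + V_4  [with V_3=-2, V_4=-7]  = -3

-3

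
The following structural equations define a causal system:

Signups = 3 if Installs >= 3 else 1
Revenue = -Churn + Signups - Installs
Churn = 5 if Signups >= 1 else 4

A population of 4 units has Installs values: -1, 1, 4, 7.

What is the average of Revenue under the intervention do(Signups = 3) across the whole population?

-4.75

Under do(Signups=3), Signups's equation is replaced by Signups=3 for every unit. Per-unit Revenue: -1, -3, -6, -9. Mean = -4.75.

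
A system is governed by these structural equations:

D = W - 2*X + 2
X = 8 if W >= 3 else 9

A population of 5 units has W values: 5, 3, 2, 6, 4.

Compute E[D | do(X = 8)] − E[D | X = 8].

-0.5

do(X=8) breaks X's dependence on W. With X=8 fixed, D across the units is -9, -11, -12, -8, -10, mean -10.
Conditioning on X=8 selects the 4 unit(s) with W ∈ {5, 3, 6, 4}. Their D values: -9, -11, -8, -10. Mean = -9.5.
Difference = -10 − (-9.5) = -0.5.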